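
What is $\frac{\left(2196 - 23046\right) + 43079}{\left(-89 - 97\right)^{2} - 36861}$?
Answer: $- \frac{22229}{2265} \approx -9.8141$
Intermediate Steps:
$\frac{\left(2196 - 23046\right) + 43079}{\left(-89 - 97\right)^{2} - 36861} = \frac{-20850 + 43079}{\left(-186\right)^{2} - 36861} = \frac{22229}{34596 - 36861} = \frac{22229}{-2265} = 22229 \left(- \frac{1}{2265}\right) = - \frac{22229}{2265}$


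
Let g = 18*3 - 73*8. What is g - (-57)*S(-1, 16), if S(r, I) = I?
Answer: 382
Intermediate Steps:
g = -530 (g = 54 - 584 = -530)
g - (-57)*S(-1, 16) = -530 - (-57)*16 = -530 - 1*(-912) = -530 + 912 = 382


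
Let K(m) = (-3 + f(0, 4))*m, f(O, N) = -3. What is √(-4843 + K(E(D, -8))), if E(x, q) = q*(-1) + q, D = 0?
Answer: I*√4843 ≈ 69.592*I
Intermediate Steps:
E(x, q) = 0 (E(x, q) = -q + q = 0)
K(m) = -6*m (K(m) = (-3 - 3)*m = -6*m)
√(-4843 + K(E(D, -8))) = √(-4843 - 6*0) = √(-4843 + 0) = √(-4843) = I*√4843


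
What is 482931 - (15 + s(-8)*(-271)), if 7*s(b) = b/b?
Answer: 3380683/7 ≈ 4.8295e+5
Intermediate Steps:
s(b) = ⅐ (s(b) = (b/b)/7 = (⅐)*1 = ⅐)
482931 - (15 + s(-8)*(-271)) = 482931 - (15 + (⅐)*(-271)) = 482931 - (15 - 271/7) = 482931 - 1*(-166/7) = 482931 + 166/7 = 3380683/7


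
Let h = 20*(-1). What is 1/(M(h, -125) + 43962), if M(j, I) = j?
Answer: 1/43942 ≈ 2.2757e-5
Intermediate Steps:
h = -20
1/(M(h, -125) + 43962) = 1/(-20 + 43962) = 1/43942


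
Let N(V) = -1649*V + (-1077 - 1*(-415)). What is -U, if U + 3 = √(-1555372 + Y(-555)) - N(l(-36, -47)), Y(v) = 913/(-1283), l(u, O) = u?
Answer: 58705 - 3*I*√284475767943/1283 ≈ 58705.0 - 1247.1*I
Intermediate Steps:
Y(v) = -913/1283 (Y(v) = 913*(-1/1283) = -913/1283)
N(V) = -662 - 1649*V (N(V) = -1649*V + (-1077 + 415) = -1649*V - 662 = -662 - 1649*V)
U = -58705 + 3*I*√284475767943/1283 (U = -3 + (√(-1555372 - 913/1283) - (-662 - 1649*(-36))) = -3 + (√(-1995543189/1283) - (-662 + 59364)) = -3 + (3*I*√284475767943/1283 - 1*58702) = -3 + (3*I*√284475767943/1283 - 58702) = -3 + (-58702 + 3*I*√284475767943/1283) = -58705 + 3*I*√284475767943/1283 ≈ -58705.0 + 1247.1*I)
-U = -(-58705 + 3*I*√284475767943/1283) = 58705 - 3*I*√284475767943/1283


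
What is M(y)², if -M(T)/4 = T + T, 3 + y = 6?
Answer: 576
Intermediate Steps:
y = 3 (y = -3 + 6 = 3)
M(T) = -8*T (M(T) = -4*(T + T) = -8*T)
M(y)² = (-8*3)² = (-24)² = 576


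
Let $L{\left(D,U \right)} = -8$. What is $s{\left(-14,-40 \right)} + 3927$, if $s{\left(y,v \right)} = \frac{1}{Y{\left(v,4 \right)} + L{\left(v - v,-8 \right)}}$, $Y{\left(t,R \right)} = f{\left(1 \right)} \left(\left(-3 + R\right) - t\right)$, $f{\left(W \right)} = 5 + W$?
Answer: $\frac{934627}{238} \approx 3927.0$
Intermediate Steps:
$Y{\left(t,R \right)} = -18 - 6 t + 6 R$ ($Y{\left(t,R \right)} = \left(5 + 1\right) \left(\left(-3 + R\right) - t\right) = 6 \left(-3 + R - t\right) = -18 - 6 t + 6 R$)
$s{\left(y,v \right)} = \frac{1}{-2 - 6 v}$ ($s{\left(y,v \right)} = \frac{1}{\left(-18 - 6 v + 6 \cdot 4\right) - 8} = \frac{1}{\left(-18 - 6 v + 24\right) - 8} = \frac{1}{\left(6 - 6 v\right) - 8} = \frac{1}{-2 - 6 v}$)
$s{\left(-14,-40 \right)} + 3927 = - \frac{1}{2 + 6 \left(-40\right)} + 3927 = - \frac{1}{2 - 240} + 3927 = - \frac{1}{-238} + 3927 = \left(-1\right) \left(- \frac{1}{238}\right) + 3927 = \frac{1}{238} + 3927 = \frac{934627}{238}$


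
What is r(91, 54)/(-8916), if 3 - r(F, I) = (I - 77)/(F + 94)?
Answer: -289/824730 ≈ -0.00035042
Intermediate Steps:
r(F, I) = 3 - (-77 + I)/(94 + F) (r(F, I) = 3 - (I - 77)/(F + 94) = 3 - (-77 + I)/(94 + F))
r(91, 54)/(-8916) = ((359 - 1*54 + 3*91)/(94 + 91))/(-8916) = ((359 - 54 + 273)/185)*(-1/8916) = ((1/185)*578)*(-1/8916) = (578/185)*(-1/8916) = -289/824730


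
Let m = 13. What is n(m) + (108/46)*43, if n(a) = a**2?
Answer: 6209/23 ≈ 269.96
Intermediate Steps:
n(m) + (108/46)*43 = 13**2 + (108/46)*43 = 169 + (108*(1/46))*43 = 169 + (54/23)*43 = 169 + 2322/23 = 6209/23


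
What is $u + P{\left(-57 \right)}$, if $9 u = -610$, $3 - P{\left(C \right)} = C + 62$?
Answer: $- \frac{628}{9} \approx -69.778$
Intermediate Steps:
$P{\left(C \right)} = -59 - C$ ($P{\left(C \right)} = 3 - \left(C + 62\right) = 3 - \left(62 + C\right) = -59 - C$)
$u = - \frac{610}{9}$ ($u = \frac{1}{9} \left(-610\right) = - \frac{610}{9} \approx -67.778$)
$u + P{\left(-57 \right)} = - \frac{610}{9} - 2 = - \frac{628}{9}$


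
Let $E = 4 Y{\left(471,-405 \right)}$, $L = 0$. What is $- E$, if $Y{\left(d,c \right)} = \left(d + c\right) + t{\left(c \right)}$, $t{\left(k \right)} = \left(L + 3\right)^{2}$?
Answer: $-300$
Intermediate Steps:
$t{\left(k \right)} = 9$ ($t{\left(k \right)} = \left(0 + 3\right)^{2} = 3^{2} = 9$)
$Y{\left(d,c \right)} = 9 + c + d$ ($Y{\left(d,c \right)} = \left(d + c\right) + 9 = \left(c + d\right) + 9 = 9 + c + d$)
$E = 300$ ($E = 4 \left(9 - 405 + 471\right) = 4 \cdot 75 = 300$)
$- E = \left(-1\right) 300 = -300$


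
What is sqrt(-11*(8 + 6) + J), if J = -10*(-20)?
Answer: sqrt(46) ≈ 6.7823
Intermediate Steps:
J = 200
sqrt(-11*(8 + 6) + J) = sqrt(-11*(8 + 6) + 200) = sqrt(-11*14 + 200) = sqrt(-154 + 200) = sqrt(46)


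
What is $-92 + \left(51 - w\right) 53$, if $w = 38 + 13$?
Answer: $-92$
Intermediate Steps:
$w = 51$
$-92 + \left(51 - w\right) 53 = -92 + \left(51 - 51\right) 53 = -92 + 0 \cdot 53 = -92 + 0 = -92$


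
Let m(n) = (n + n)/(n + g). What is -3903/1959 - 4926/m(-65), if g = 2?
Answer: -101409922/42445 ≈ -2389.2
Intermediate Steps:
m(n) = 2*n/(2 + n) (m(n) = (n + n)/(n + 2) = (2*n)/(2 + n) = 2*n/(2 + n))
-3903/1959 - 4926/m(-65) = -3903/1959 - 4926/(2*(-65)/(2 - 65)) = -3903*1/1959 - 4926/(2*(-65)/(-63)) = -1301/653 - 4926/(2*(-65)*(-1/63)) = -1301/653 - 4926/130/63 = -1301/653 - 4926*63/130 = -1301/653 - 155169/65 = -101409922/42445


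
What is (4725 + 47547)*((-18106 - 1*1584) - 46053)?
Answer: -3436518096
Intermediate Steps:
(4725 + 47547)*((-18106 - 1*1584) - 46053) = 52272*((-18106 - 1584) - 46053) = 52272*(-19690 - 46053) = 52272*(-65743) = -3436518096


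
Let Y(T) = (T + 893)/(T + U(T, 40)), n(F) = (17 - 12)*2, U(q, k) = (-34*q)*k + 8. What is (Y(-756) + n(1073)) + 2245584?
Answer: 2307150222865/1027412 ≈ 2.2456e+6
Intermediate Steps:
U(q, k) = 8 - 34*k*q (U(q, k) = -34*k*q + 8 = 8 - 34*k*q)
n(F) = 10 (n(F) = 5*2 = 10)
Y(T) = (893 + T)/(8 - 1359*T) (Y(T) = (T + 893)/(T + (8 - 34*40*T)) = (893 + T)/(T + (8 - 1360*T)) = (893 + T)/(8 - 1359*T))
(Y(-756) + n(1073)) + 2245584 = ((-893 - 1*(-756))/(-8 + 1359*(-756)) + 10) + 2245584 = ((-893 + 756)/(-8 - 1027404) + 10) + 2245584 = (-137/(-1027412) + 10) + 2245584 = (-1/1027412*(-137) + 10) + 2245584 = (137/1027412 + 10) + 2245584 = 10274257/1027412 + 2245584 = 2307150222865/1027412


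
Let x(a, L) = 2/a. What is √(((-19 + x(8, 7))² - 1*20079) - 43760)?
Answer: I*√1015799/4 ≈ 251.97*I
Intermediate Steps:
√(((-19 + x(8, 7))² - 1*20079) - 43760) = √(((-19 + 2/8)² - 1*20079) - 43760) = √(((-19 + 2*(⅛))² - 20079) - 43760) = √(((-19 + ¼)² - 20079) - 43760) = √(((-75/4)² - 20079) - 43760) = √((5625/16 - 20079) - 43760) = √(-315639/16 - 43760) = √(-1015799/16) = I*√1015799/4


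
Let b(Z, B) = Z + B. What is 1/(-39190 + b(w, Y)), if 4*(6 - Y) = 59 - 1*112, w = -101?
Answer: -4/157087 ≈ -2.5464e-5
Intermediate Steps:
Y = 77/4 (Y = 6 - (59 - 1*112)/4 = 6 - (59 - 112)/4 = 6 - 1/4*(-53) = 6 + 53/4 = 77/4 ≈ 19.250)
b(Z, B) = B + Z
1/(-39190 + b(w, Y)) = 1/(-39190 + (77/4 - 101)) = 1/(-39190 - 327/4) = 1/(-157087/4) = -4/157087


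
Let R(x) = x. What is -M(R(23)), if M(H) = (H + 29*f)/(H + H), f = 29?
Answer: -432/23 ≈ -18.783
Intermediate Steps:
M(H) = (841 + H)/(2*H) (M(H) = (H + 29*29)/(H + H) = (H + 841)/((2*H)) = (841 + H)*(1/(2*H)) = (841 + H)/(2*H))
-M(R(23)) = -(841 + 23)/(2*23) = -864/(2*23) = -1*432/23 = -432/23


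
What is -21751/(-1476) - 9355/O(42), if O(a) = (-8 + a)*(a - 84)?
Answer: 1869517/87822 ≈ 21.288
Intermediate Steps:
O(a) = (-84 + a)*(-8 + a) (O(a) = (-8 + a)*(-84 + a) = (-84 + a)*(-8 + a))
-21751/(-1476) - 9355/O(42) = -21751/(-1476) - 9355/(672 + 42**2 - 92*42) = -21751*(-1/1476) - 9355/(672 + 1764 - 3864) = 21751/1476 - 9355/(-1428) = 21751/1476 - 9355*(-1/1428) = 21751/1476 + 9355/1428 = 1869517/87822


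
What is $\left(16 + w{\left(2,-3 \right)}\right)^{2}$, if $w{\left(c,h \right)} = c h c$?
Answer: $16$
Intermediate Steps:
$w{\left(c,h \right)} = h c^{2}$
$\left(16 + w{\left(2,-3 \right)}\right)^{2} = \left(16 - 3 \cdot 2^{2}\right)^{2} = \left(16 - 12\right)^{2} = 4^{2} = 16$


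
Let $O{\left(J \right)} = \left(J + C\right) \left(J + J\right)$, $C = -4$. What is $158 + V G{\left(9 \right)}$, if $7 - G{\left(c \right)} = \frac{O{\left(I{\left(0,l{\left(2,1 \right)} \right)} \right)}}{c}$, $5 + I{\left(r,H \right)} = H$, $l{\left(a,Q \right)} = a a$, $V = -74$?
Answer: $- \frac{2500}{9} \approx -277.78$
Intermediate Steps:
$l{\left(a,Q \right)} = a^{2}$
$I{\left(r,H \right)} = -5 + H$
$O{\left(J \right)} = 2 J \left(-4 + J\right)$ ($O{\left(J \right)} = \left(J - 4\right) \left(J + J\right) = \left(-4 + J\right) 2 J = 2 J \left(-4 + J\right)$)
$G{\left(c \right)} = 7 - \frac{10}{c}$ ($G{\left(c \right)} = 7 - \frac{2 \left(-5 + 2^{2}\right) \left(-4 - \left(5 - 2^{2}\right)\right)}{c} = 7 - \frac{2 \left(-5 + 4\right) \left(-4 + \left(-5 + 4\right)\right)}{c} = 7 - \frac{2 \left(-1\right) \left(-4 - 1\right)}{c} = 7 - \frac{2 \left(-1\right) \left(-5\right)}{c} = 7 - \frac{10}{c}$)
$158 + V G{\left(9 \right)} = 158 - 74 \left(7 - \frac{10}{9}\right) = 158 - \frac{3922}{9} = - \frac{2500}{9}$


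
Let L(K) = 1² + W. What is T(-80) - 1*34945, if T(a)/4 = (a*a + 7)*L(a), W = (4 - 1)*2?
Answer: 144451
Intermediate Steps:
W = 6 (W = 3*2 = 6)
L(K) = 7 (L(K) = 1² + 6 = 1 + 6 = 7)
T(a) = 196 + 28*a² (T(a) = 4*((a*a + 7)*7) = 4*((a² + 7)*7) = 4*((7 + a²)*7) = 4*(49 + 7*a²) = 196 + 28*a²)
T(-80) - 1*34945 = (196 + 28*(-80)²) - 1*34945 = (196 + 28*6400) - 34945 = (196 + 179200) - 34945 = 179396 - 34945 = 144451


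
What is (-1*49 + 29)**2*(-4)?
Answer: -1600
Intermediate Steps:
(-1*49 + 29)**2*(-4) = (-49 + 29)**2*(-4) = (-20)**2*(-4) = 400*(-4) = -1600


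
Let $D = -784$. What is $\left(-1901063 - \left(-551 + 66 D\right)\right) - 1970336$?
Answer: $-3819104$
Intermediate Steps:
$\left(-1901063 - \left(-551 + 66 D\right)\right) - 1970336 = \left(-1901063 + \left(551 - -51744\right)\right) - 1970336 = \left(-1901063 + \left(551 + 51744\right)\right) - 1970336 = \left(-1901063 + 52295\right) - 1970336 = -1848768 - 1970336 = -3819104$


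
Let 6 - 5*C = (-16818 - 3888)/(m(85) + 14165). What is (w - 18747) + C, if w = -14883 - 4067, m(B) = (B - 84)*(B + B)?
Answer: -2701825759/71675 ≈ -37696.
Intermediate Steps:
m(B) = 2*B*(-84 + B) (m(B) = (-84 + B)*(2*B) = 2*B*(-84 + B))
w = -18950
C = 106716/71675 (C = 6/5 - (-16818 - 3888)/(5*(2*85*(-84 + 85) + 14165)) = 6/5 - (-20706)/(5*(2*85*1 + 14165)) = 6/5 - (-20706)/(5*(170 + 14165)) = 6/5 - (-20706)/(5*14335) = 6/5 - 1/5*(-20706/14335) = 6/5 + 20706/71675 = 106716/71675 ≈ 1.4889)
(w - 18747) + C = (-18950 - 18747) + 106716/71675 = -37697 + 106716/71675 = -2701825759/71675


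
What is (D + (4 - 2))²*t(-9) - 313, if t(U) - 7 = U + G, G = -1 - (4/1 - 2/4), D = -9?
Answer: -1263/2 ≈ -631.50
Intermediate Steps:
G = -9/2 (G = -1 - (4*1 - 2*¼) = -1 - (4 - ½) = -1 - 1*7/2 = -1 - 7/2 = -9/2 ≈ -4.5000)
t(U) = 5/2 + U (t(U) = 7 + (U - 9/2) = 7 + (-9/2 + U) = 5/2 + U)
(D + (4 - 2))²*t(-9) - 313 = (-9 + (4 - 2))²*(5/2 - 9) - 313 = (-9 + 2)²*(-13/2) - 313 = (-7)²*(-13/2) - 313 = 49*(-13/2) - 313 = -637/2 - 313 = -1263/2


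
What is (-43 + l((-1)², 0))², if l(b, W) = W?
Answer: 1849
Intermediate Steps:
(-43 + l((-1)², 0))² = (-43 + 0)² = (-43)² = 1849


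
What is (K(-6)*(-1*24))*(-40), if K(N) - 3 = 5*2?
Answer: 12480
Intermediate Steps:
K(N) = 13 (K(N) = 3 + 5*2 = 3 + 10 = 13)
(K(-6)*(-1*24))*(-40) = (13*(-1*24))*(-40) = (13*(-24))*(-40) = -312*(-40) = 12480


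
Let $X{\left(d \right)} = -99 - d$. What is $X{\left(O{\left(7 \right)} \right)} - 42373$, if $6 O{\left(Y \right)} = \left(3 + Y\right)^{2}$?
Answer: $- \frac{127466}{3} \approx -42489.0$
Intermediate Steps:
$O{\left(Y \right)} = \frac{\left(3 + Y\right)^{2}}{6}$
$X{\left(O{\left(7 \right)} \right)} - 42373 = \left(-99 - \frac{\left(3 + 7\right)^{2}}{6}\right) - 42373 = \left(-99 - \frac{10^{2}}{6}\right) - 42373 = \left(-99 - \frac{1}{6} \cdot 100\right) - 42373 = \left(-99 - \frac{50}{3}\right) - 42373 = - \frac{347}{3} - 42373 = - \frac{127466}{3}$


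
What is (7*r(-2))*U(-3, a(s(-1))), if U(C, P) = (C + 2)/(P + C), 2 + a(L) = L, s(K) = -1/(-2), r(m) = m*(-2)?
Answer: 56/9 ≈ 6.2222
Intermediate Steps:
r(m) = -2*m
s(K) = ½ (s(K) = -½*(-1) = ½)
a(L) = -2 + L
U(C, P) = (2 + C)/(C + P)
(7*r(-2))*U(-3, a(s(-1))) = (7*(-2*(-2)))*((2 - 3)/(-3 + (-2 + ½))) = (7*4)*(-1/(-3 - 3/2)) = 28*(-1/(-9/2)) = 28*(-2/9*(-1)) = 28*(2/9) = 56/9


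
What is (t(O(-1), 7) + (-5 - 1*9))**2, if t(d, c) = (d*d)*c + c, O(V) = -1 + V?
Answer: 441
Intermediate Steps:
t(d, c) = c + c*d**2 (t(d, c) = d**2*c + c = c*d**2 + c = c + c*d**2)
(t(O(-1), 7) + (-5 - 1*9))**2 = (7*(1 + (-1 - 1)**2) + (-5 - 1*9))**2 = (7*(1 + (-2)**2) + (-5 - 9))**2 = (7*(1 + 4) - 14)**2 = (7*5 - 14)**2 = (35 - 14)**2 = 21**2 = 441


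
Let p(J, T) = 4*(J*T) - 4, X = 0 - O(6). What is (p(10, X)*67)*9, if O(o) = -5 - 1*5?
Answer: 238788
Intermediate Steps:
O(o) = -10 (O(o) = -5 - 5 = -10)
X = 10 (X = 0 - 1*(-10) = 0 + 10 = 10)
p(J, T) = -4 + 4*J*T (p(J, T) = 4*J*T - 4 = -4 + 4*J*T)
(p(10, X)*67)*9 = ((-4 + 4*10*10)*67)*9 = ((-4 + 400)*67)*9 = (396*67)*9 = 26532*9 = 238788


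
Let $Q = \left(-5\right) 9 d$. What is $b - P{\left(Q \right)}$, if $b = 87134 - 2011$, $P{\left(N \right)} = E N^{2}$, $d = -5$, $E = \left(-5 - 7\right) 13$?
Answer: $7982623$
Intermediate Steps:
$E = -156$ ($E = \left(-12\right) 13 = -156$)
$Q = 225$ ($Q = \left(-5\right) 9 \left(-5\right) = \left(-45\right) \left(-5\right) = 225$)
$P{\left(N \right)} = - 156 N^{2}$
$b = 85123$ ($b = 87134 - 2011 = 85123$)
$b - P{\left(Q \right)} = 85123 - - 156 \cdot 225^{2} = 85123 - \left(-156\right) 50625 = 85123 - -7897500 = 85123 + 7897500 = 7982623$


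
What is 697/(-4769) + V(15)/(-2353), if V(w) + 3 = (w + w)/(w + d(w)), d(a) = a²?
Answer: -13010641/89771656 ≈ -0.14493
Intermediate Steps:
V(w) = -3 + 2*w/(w + w²) (V(w) = -3 + (w + w)/(w + w²) = -3 + (2*w)/(w + w²) = -3 + 2*w/(w + w²))
697/(-4769) + V(15)/(-2353) = 697/(-4769) + ((-1 - 3*15)/(1 + 15))/(-2353) = 697*(-1/4769) + ((-1 - 45)/16)*(-1/2353) = -697/4769 + ((1/16)*(-46))*(-1/2353) = -697/4769 - 23/8*(-1/2353) = -697/4769 + 23/18824 = -13010641/89771656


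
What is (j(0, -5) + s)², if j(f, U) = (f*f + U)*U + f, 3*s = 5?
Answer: 6400/9 ≈ 711.11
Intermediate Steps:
s = 5/3 (s = (⅓)*5 = 5/3 ≈ 1.6667)
j(f, U) = f + U*(U + f²) (j(f, U) = (f² + U)*U + f = (U + f²)*U + f = U*(U + f²) + f = f + U*(U + f²))
(j(0, -5) + s)² = ((0 + (-5)² - 5*0²) + 5/3)² = ((0 + 25 - 5*0) + 5/3)² = ((0 + 25 + 0) + 5/3)² = (25 + 5/3)² = (80/3)² = 6400/9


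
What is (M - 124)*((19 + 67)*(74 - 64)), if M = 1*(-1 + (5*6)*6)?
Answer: 47300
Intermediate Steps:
M = 179 (M = 1*(-1 + 30*6) = 1*(-1 + 180) = 1*179 = 179)
(M - 124)*((19 + 67)*(74 - 64)) = (179 - 124)*((19 + 67)*(74 - 64)) = 55*(86*10) = 55*860 = 47300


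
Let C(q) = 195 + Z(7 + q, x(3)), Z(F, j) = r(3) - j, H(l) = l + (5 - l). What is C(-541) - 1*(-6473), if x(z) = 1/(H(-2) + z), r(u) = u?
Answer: 53367/8 ≈ 6670.9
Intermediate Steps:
H(l) = 5
x(z) = 1/(5 + z)
Z(F, j) = 3 - j
C(q) = 1583/8 (C(q) = 195 + (3 - 1/(5 + 3)) = 195 + (3 - 1/8) = 195 + (3 - 1*⅛) = 195 + (3 - ⅛) = 195 + 23/8 = 1583/8)
C(-541) - 1*(-6473) = 1583/8 - 1*(-6473) = 1583/8 + 6473 = 53367/8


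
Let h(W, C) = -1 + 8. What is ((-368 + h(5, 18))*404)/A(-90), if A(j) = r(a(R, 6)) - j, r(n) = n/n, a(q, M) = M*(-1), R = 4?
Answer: -145844/91 ≈ -1602.7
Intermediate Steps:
h(W, C) = 7
a(q, M) = -M
r(n) = 1
A(j) = 1 - j
((-368 + h(5, 18))*404)/A(-90) = ((-368 + 7)*404)/(1 - 1*(-90)) = (-361*404)/(1 + 90) = -145844/91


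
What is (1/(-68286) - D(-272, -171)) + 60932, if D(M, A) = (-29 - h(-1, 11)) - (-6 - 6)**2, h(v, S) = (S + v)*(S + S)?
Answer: 4187638949/68286 ≈ 61325.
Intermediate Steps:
h(v, S) = 2*S*(S + v) (h(v, S) = (S + v)*(2*S) = 2*S*(S + v))
D(M, A) = -393 (D(M, A) = (-29 - 2*11*(11 - 1)) - (-6 - 6)**2 = (-29 - 2*11*10) - 1*(-12)**2 = (-29 - 1*220) - 1*144 = (-29 - 220) - 144 = -249 - 144 = -393)
(1/(-68286) - D(-272, -171)) + 60932 = (1/(-68286) - 1*(-393)) + 60932 = (-1/68286 + 393) + 60932 = 26836397/68286 + 60932 = 4187638949/68286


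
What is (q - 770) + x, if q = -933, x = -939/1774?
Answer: -3022061/1774 ≈ -1703.5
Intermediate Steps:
x = -939/1774 (x = -939*1/1774 = -939/1774 ≈ -0.52931)
(q - 770) + x = (-933 - 770) - 939/1774 = -1703 - 939/1774 = -3022061/1774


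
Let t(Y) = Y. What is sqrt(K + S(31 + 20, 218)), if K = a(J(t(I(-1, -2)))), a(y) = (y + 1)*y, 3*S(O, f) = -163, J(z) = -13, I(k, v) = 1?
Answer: sqrt(915)/3 ≈ 10.083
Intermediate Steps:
S(O, f) = -163/3 (S(O, f) = (1/3)*(-163) = -163/3)
a(y) = y*(1 + y) (a(y) = (1 + y)*y = y*(1 + y))
K = 156 (K = -13*(1 - 13) = -13*(-12) = 156)
sqrt(K + S(31 + 20, 218)) = sqrt(156 - 163/3) = sqrt(305/3) = sqrt(915)/3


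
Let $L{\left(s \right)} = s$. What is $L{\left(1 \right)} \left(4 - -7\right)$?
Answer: $11$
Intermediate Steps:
$L{\left(1 \right)} \left(4 - -7\right) = 1 \left(4 - -7\right) = 1 \left(4 + 7\right) = 1 \cdot 11 = 11$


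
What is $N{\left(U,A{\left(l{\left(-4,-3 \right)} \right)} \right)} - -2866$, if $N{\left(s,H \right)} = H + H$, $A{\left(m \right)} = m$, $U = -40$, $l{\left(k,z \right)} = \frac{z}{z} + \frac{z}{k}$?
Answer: $\frac{5739}{2} \approx 2869.5$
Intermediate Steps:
$l{\left(k,z \right)} = 1 + \frac{z}{k}$
$N{\left(s,H \right)} = 2 H$
$N{\left(U,A{\left(l{\left(-4,-3 \right)} \right)} \right)} - -2866 = 2 \frac{-4 - 3}{-4} - -2866 = 2 \left(\left(- \frac{1}{4}\right) \left(-7\right)\right) + 2866 = 2 \cdot \frac{7}{4} + 2866 = \frac{7}{2} + 2866 = \frac{5739}{2}$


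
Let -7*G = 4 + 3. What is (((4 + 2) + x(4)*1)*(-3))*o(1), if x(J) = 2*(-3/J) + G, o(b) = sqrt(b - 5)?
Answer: -21*I ≈ -21.0*I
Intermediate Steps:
G = -1 (G = -(4 + 3)/7 = -1/7*7 = -1)
o(b) = sqrt(-5 + b)
x(J) = -1 - 6/J (x(J) = 2*(-3/J) - 1 = -6/J - 1 = -1 - 6/J)
(((4 + 2) + x(4)*1)*(-3))*o(1) = (((4 + 2) + ((-6 - 1*4)/4)*1)*(-3))*sqrt(-5 + 1) = ((6 + ((-6 - 4)/4)*1)*(-3))*sqrt(-4) = ((6 + ((1/4)*(-10))*1)*(-3))*(2*I) = ((6 - 5/2*1)*(-3))*(2*I) = ((6 - 5/2)*(-3))*(2*I) = ((7/2)*(-3))*(2*I) = -21*I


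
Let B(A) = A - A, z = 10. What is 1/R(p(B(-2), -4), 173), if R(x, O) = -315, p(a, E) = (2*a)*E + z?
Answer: -1/315 ≈ -0.0031746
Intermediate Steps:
B(A) = 0
p(a, E) = 10 + 2*E*a (p(a, E) = (2*a)*E + 10 = 2*E*a + 10 = 10 + 2*E*a)
1/R(p(B(-2), -4), 173) = 1/(-315) = -1/315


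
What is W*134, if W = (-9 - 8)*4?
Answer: -9112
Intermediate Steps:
W = -68 (W = -17*4 = -68)
W*134 = -68*134 = -9112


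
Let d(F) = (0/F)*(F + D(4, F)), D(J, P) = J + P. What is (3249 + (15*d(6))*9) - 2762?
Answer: 487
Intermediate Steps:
d(F) = 0 (d(F) = (0/F)*(F + (4 + F)) = 0*(4 + 2*F) = 0)
(3249 + (15*d(6))*9) - 2762 = (3249 + (15*0)*9) - 2762 = (3249 + 0*9) - 2762 = (3249 + 0) - 2762 = 3249 - 2762 = 487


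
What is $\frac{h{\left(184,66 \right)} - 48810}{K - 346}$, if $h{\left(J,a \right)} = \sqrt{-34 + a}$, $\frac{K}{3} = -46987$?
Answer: $\frac{48810}{141307} - \frac{4 \sqrt{2}}{141307} \approx 0.34538$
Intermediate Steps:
$K = -140961$ ($K = 3 \left(-46987\right) = -140961$)
$\frac{h{\left(184,66 \right)} - 48810}{K - 346} = \frac{\sqrt{-34 + 66} - 48810}{-140961 - 346} = \frac{\sqrt{32} - 48810}{-141307} = \left(4 \sqrt{2} - 48810\right) \left(- \frac{1}{141307}\right) = \left(-48810 + 4 \sqrt{2}\right) \left(- \frac{1}{141307}\right) = \frac{48810}{141307} - \frac{4 \sqrt{2}}{141307}$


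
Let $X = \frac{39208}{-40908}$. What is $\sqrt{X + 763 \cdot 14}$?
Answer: $\frac{2 \sqrt{279286616931}}{10227} \approx 103.35$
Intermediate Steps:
$X = - \frac{9802}{10227}$ ($X = 39208 \left(- \frac{1}{40908}\right) = - \frac{9802}{10227} \approx -0.95844$)
$\sqrt{X + 763 \cdot 14} = \sqrt{- \frac{9802}{10227} + 763 \cdot 14} = \sqrt{- \frac{9802}{10227} + 10682} = \sqrt{\frac{109235012}{10227}} = \frac{2 \sqrt{279286616931}}{10227}$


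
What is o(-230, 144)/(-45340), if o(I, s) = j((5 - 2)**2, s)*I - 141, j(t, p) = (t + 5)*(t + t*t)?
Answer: 289941/45340 ≈ 6.3948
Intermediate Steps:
j(t, p) = (5 + t)*(t + t**2)
o(I, s) = -141 + 1260*I (o(I, s) = ((5 - 2)**2*(5 + ((5 - 2)**2)**2 + 6*(5 - 2)**2))*I - 141 = (3**2*(5 + (3**2)**2 + 6*3**2))*I - 141 = (9*(5 + 9**2 + 6*9))*I - 141 = (9*(5 + 81 + 54))*I - 141 = (9*140)*I - 141 = 1260*I - 141 = -141 + 1260*I)
o(-230, 144)/(-45340) = (-141 + 1260*(-230))/(-45340) = (-141 - 289800)*(-1/45340) = -289941*(-1/45340) = 289941/45340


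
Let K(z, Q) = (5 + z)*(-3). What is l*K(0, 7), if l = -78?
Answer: 1170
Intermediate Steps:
K(z, Q) = -15 - 3*z
l*K(0, 7) = -78*(-15 - 3*0) = -78*(-15 + 0) = -78*(-15) = 1170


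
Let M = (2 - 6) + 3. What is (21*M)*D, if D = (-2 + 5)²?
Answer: -189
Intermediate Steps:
M = -1 (M = -4 + 3 = -1)
D = 9 (D = 3² = 9)
(21*M)*D = (21*(-1))*9 = -21*9 = -189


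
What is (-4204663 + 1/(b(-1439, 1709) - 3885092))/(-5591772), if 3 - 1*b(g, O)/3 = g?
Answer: 5439104403953/7233452885784 ≈ 0.75194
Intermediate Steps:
b(g, O) = 9 - 3*g
(-4204663 + 1/(b(-1439, 1709) - 3885092))/(-5591772) = (-4204663 + 1/((9 - 3*(-1439)) - 3885092))/(-5591772) = (-4204663 + 1/((9 + 4317) - 3885092))*(-1/5591772) = (-4204663 + 1/(4326 - 3885092))*(-1/5591772) = (-4204663 + 1/(-3880766))*(-1/5591772) = (-4204663 - 1/3880766)*(-1/5591772) = -16317313211859/3880766*(-1/5591772) = 5439104403953/7233452885784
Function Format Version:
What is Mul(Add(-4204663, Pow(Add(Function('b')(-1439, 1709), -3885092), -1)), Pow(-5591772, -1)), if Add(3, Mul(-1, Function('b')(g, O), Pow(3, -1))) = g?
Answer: Rational(5439104403953, 7233452885784) ≈ 0.75194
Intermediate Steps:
Function('b')(g, O) = Add(9, Mul(-3, g))
Mul(Add(-4204663, Pow(Add(Function('b')(-1439, 1709), -3885092), -1)), Pow(-5591772, -1)) = Mul(Add(-4204663, Pow(Add(Add(9, Mul(-3, -1439)), -3885092), -1)), Pow(-5591772, -1)) = Mul(Add(-4204663, Pow(Add(Add(9, 4317), -3885092), -1)), Rational(-1, 5591772)) = Mul(Add(-4204663, Pow(Add(4326, -3885092), -1)), Rational(-1, 5591772)) = Mul(Add(-4204663, Pow(-3880766, -1)), Rational(-1, 5591772)) = Mul(Add(-4204663, Rational(-1, 3880766)), Rational(-1, 5591772)) = Mul(Rational(-16317313211859, 3880766), Rational(-1, 5591772)) = Rational(5439104403953, 7233452885784)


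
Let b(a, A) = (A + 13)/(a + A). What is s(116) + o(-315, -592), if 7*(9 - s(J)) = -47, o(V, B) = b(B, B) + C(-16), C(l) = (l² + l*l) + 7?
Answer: 4435765/8288 ≈ 535.20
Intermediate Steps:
C(l) = 7 + 2*l² (C(l) = (l² + l²) + 7 = 2*l² + 7 = 7 + 2*l²)
b(a, A) = (13 + A)/(A + a)
o(V, B) = 519 + (13 + B)/(2*B) (o(V, B) = (13 + B)/(B + B) + (7 + 2*(-16)²) = (13 + B)/((2*B)) + (7 + 2*256) = (1/(2*B))*(13 + B) + (7 + 512) = (13 + B)/(2*B) + 519 = 519 + (13 + B)/(2*B))
s(J) = 110/7 (s(J) = 9 - ⅐*(-47) = 9 + 47/7 = 110/7)
s(116) + o(-315, -592) = 110/7 + (½)*(13 + 1039*(-592))/(-592) = 110/7 + (½)*(-1/592)*(13 - 615088) = 110/7 + (½)*(-1/592)*(-615075) = 110/7 + 615075/1184 = 4435765/8288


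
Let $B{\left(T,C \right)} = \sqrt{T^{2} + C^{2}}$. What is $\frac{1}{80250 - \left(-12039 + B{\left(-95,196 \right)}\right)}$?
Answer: $\frac{92289}{8517212080} + \frac{\sqrt{47441}}{8517212080} \approx 1.0861 \cdot 10^{-5}$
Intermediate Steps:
$B{\left(T,C \right)} = \sqrt{C^{2} + T^{2}}$
$\frac{1}{80250 - \left(-12039 + B{\left(-95,196 \right)}\right)} = \frac{1}{80250 + \left(12039 - \sqrt{196^{2} + \left(-95\right)^{2}}\right)} = \frac{1}{80250 + \left(12039 - \sqrt{38416 + 9025}\right)} = \frac{1}{80250 + \left(12039 - \sqrt{47441}\right)} = \frac{1}{92289 - \sqrt{47441}}$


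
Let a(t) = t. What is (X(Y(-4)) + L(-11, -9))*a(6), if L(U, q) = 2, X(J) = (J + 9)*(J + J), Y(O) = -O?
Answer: 636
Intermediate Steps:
X(J) = 2*J*(9 + J) (X(J) = (9 + J)*(2*J) = 2*J*(9 + J))
(X(Y(-4)) + L(-11, -9))*a(6) = (2*(-1*(-4))*(9 - 1*(-4)) + 2)*6 = (2*4*(9 + 4) + 2)*6 = (2*4*13 + 2)*6 = (104 + 2)*6 = 106*6 = 636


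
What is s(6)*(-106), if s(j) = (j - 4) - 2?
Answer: 0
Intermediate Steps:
s(j) = -6 + j (s(j) = (-4 + j) - 2 = -6 + j)
s(6)*(-106) = (-6 + 6)*(-106) = 0*(-106) = 0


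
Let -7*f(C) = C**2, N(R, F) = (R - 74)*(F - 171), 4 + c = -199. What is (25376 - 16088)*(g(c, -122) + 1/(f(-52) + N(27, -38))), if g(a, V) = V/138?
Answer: -4157921808/506437 ≈ -8210.1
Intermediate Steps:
c = -203 (c = -4 - 199 = -203)
g(a, V) = V/138 (g(a, V) = V*(1/138) = V/138)
N(R, F) = (-171 + F)*(-74 + R) (N(R, F) = (-74 + R)*(-171 + F) = (-171 + F)*(-74 + R))
f(C) = -C**2/7
(25376 - 16088)*(g(c, -122) + 1/(f(-52) + N(27, -38))) = (25376 - 16088)*((1/138)*(-122) + 1/(-1/7*(-52)**2 + (12654 - 171*27 - 74*(-38) - 38*27))) = 9288*(-61/69 + 1/(-1/7*2704 + (12654 - 4617 + 2812 - 1026))) = 9288*(-61/69 + 1/(-2704/7 + 9823)) = 9288*(-61/69 + 1/(66057/7)) = 9288*(-61/69 + 7/66057) = 9288*(-447666/506437) = -4157921808/506437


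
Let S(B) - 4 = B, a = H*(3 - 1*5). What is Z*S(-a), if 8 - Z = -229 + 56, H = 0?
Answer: 724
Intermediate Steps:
a = 0 (a = 0*(3 - 1*5) = 0*(3 - 5) = 0*(-2) = 0)
S(B) = 4 + B
Z = 181 (Z = 8 - (-229 + 56) = 8 - 1*(-173) = 8 + 173 = 181)
Z*S(-a) = 181*(4 - 1*0) = 181*(4 + 0) = 181*4 = 724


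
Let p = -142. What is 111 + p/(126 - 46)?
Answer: 4369/40 ≈ 109.22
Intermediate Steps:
111 + p/(126 - 46) = 111 - 142/(126 - 46) = 111 - 142/80 = 111 + (1/80)*(-142) = 111 - 71/40 = 4369/40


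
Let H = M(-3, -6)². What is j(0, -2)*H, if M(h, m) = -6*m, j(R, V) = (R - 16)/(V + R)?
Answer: 10368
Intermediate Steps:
j(R, V) = (-16 + R)/(R + V)
H = 1296 (H = (-6*(-6))² = 36² = 1296)
j(0, -2)*H = ((-16 + 0)/(0 - 2))*1296 = (-16/(-2))*1296 = -½*(-16)*1296 = 8*1296 = 10368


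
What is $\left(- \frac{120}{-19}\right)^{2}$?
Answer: $\frac{14400}{361} \approx 39.889$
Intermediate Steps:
$\left(- \frac{120}{-19}\right)^{2} = \left(\left(-120\right) \left(- \frac{1}{19}\right)\right)^{2} = \left(\frac{120}{19}\right)^{2} = \frac{14400}{361}$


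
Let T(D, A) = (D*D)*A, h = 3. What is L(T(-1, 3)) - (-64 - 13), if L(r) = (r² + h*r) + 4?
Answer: 99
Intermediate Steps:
T(D, A) = A*D² (T(D, A) = D²*A = A*D²)
L(r) = 4 + r² + 3*r (L(r) = (r² + 3*r) + 4 = 4 + r² + 3*r)
L(T(-1, 3)) - (-64 - 13) = (4 + (3*(-1)²)² + 3*(3*(-1)²)) - (-64 - 13) = (4 + (3*1)² + 3*(3*1)) - 1*(-77) = (4 + 3² + 3*3) + 77 = (4 + 9 + 9) + 77 = 22 + 77 = 99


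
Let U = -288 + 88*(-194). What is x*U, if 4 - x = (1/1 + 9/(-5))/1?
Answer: -83328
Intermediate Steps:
x = 24/5 (x = 4 - (1/1 + 9/(-5))/1 = 4 - (1*1 + 9*(-⅕)) = 4 - (1 - 9/5) = 4 - (-4)/5 = 4 - 1*(-⅘) = 4 + ⅘ = 24/5 ≈ 4.8000)
U = -17360 (U = -288 - 17072 = -17360)
x*U = (24/5)*(-17360) = -83328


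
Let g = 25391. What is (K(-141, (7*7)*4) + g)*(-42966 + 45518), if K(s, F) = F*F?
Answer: 162835464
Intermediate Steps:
K(s, F) = F²
(K(-141, (7*7)*4) + g)*(-42966 + 45518) = (((7*7)*4)² + 25391)*(-42966 + 45518) = ((49*4)² + 25391)*2552 = (196² + 25391)*2552 = (38416 + 25391)*2552 = 63807*2552 = 162835464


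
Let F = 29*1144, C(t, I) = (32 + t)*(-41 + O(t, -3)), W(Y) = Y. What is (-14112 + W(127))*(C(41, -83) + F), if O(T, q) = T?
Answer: -463966360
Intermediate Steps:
C(t, I) = (-41 + t)*(32 + t) (C(t, I) = (32 + t)*(-41 + t) = (-41 + t)*(32 + t))
F = 33176
(-14112 + W(127))*(C(41, -83) + F) = (-14112 + 127)*((-1312 + 41² - 9*41) + 33176) = -13985*((-1312 + 1681 - 369) + 33176) = -13985*(0 + 33176) = -13985*33176 = -463966360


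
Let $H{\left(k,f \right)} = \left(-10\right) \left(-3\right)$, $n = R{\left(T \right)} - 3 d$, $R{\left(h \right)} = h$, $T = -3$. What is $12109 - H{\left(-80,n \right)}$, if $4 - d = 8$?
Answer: $12079$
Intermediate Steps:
$d = -4$ ($d = 4 - 8 = -4$)
$n = 9$ ($n = -3 - -12 = -3 + 12 = 9$)
$H{\left(k,f \right)} = 30$
$12109 - H{\left(-80,n \right)} = 12109 - 30 = 12079$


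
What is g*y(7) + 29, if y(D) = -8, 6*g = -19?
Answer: 163/3 ≈ 54.333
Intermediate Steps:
g = -19/6 (g = (⅙)*(-19) = -19/6 ≈ -3.1667)
g*y(7) + 29 = -19/6*(-8) + 29 = 76/3 + 29 = 163/3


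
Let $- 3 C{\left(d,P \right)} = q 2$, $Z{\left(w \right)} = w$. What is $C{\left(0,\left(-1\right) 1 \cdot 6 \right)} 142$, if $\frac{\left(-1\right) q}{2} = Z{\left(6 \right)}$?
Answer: $1136$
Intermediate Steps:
$q = -12$ ($q = \left(-2\right) 6 = -12$)
$C{\left(d,P \right)} = 8$ ($C{\left(d,P \right)} = - \frac{\left(-12\right) 2}{3} = \left(- \frac{1}{3}\right) \left(-24\right) = 8$)
$C{\left(0,\left(-1\right) 1 \cdot 6 \right)} 142 = 8 \cdot 142 = 1136$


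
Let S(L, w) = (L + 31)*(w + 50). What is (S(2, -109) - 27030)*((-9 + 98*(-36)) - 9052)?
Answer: 364791453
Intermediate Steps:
S(L, w) = (31 + L)*(50 + w)
(S(2, -109) - 27030)*((-9 + 98*(-36)) - 9052) = ((1550 + 31*(-109) + 50*2 + 2*(-109)) - 27030)*((-9 + 98*(-36)) - 9052) = ((1550 - 3379 + 100 - 218) - 27030)*((-9 - 3528) - 9052) = (-1947 - 27030)*(-3537 - 9052) = -28977*(-12589) = 364791453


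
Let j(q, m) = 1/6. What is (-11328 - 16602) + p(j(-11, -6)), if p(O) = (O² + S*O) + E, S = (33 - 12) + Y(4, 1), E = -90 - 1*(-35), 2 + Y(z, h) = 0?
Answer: -1007345/36 ≈ -27982.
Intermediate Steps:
Y(z, h) = -2 (Y(z, h) = -2 + 0 = -2)
E = -55 (E = -90 + 35 = -55)
j(q, m) = ⅙
S = 19 (S = (33 - 12) - 2 = 21 - 2 = 19)
p(O) = -55 + O² + 19*O (p(O) = (O² + 19*O) - 55 = -55 + O² + 19*O)
(-11328 - 16602) + p(j(-11, -6)) = (-11328 - 16602) + (-55 + (⅙)² + 19*(⅙)) = -27930 + (-55 + 1/36 + 19/6) = -27930 - 1865/36 = -1007345/36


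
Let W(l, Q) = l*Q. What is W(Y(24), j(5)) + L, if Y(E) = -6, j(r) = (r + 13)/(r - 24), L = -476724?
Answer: -9057648/19 ≈ -4.7672e+5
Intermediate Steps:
j(r) = (13 + r)/(-24 + r)
W(l, Q) = Q*l
W(Y(24), j(5)) + L = ((13 + 5)/(-24 + 5))*(-6) - 476724 = (18/(-19))*(-6) - 476724 = -1/19*18*(-6) - 476724 = -18/19*(-6) - 476724 = 108/19 - 476724 = -9057648/19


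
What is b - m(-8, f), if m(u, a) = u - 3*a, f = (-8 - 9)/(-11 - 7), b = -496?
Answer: -2911/6 ≈ -485.17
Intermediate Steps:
f = 17/18 (f = -17/(-18) = -17*(-1/18) = 17/18 ≈ 0.94444)
b - m(-8, f) = -496 - (-8 - 3*17/18) = -496 - (-8 - 17/6) = -496 - 1*(-65/6) = -496 + 65/6 = -2911/6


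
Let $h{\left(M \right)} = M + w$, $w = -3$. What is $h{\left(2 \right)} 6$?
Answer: $-6$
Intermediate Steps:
$h{\left(M \right)} = -3 + M$ ($h{\left(M \right)} = M - 3 = -3 + M$)
$h{\left(2 \right)} 6 = \left(-3 + 2\right) 6 = \left(-1\right) 6 = -6$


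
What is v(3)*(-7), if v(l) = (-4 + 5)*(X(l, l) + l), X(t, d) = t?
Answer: -42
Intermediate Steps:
v(l) = 2*l (v(l) = (-4 + 5)*(l + l) = 1*(2*l) = 2*l)
v(3)*(-7) = (2*3)*(-7) = 6*(-7) = -42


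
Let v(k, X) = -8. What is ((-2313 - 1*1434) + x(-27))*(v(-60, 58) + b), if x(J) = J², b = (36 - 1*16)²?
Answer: -1183056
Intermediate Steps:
b = 400 (b = (36 - 16)² = 20² = 400)
((-2313 - 1*1434) + x(-27))*(v(-60, 58) + b) = ((-2313 - 1*1434) + (-27)²)*(-8 + 400) = ((-2313 - 1434) + 729)*392 = (-3747 + 729)*392 = -3018*392 = -1183056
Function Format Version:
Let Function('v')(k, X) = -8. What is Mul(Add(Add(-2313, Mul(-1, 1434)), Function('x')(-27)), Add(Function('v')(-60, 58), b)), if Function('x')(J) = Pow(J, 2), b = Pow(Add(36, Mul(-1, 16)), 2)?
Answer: -1183056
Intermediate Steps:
b = 400 (b = Pow(Add(36, -16), 2) = Pow(20, 2) = 400)
Mul(Add(Add(-2313, Mul(-1, 1434)), Function('x')(-27)), Add(Function('v')(-60, 58), b)) = Mul(Add(Add(-2313, Mul(-1, 1434)), Pow(-27, 2)), Add(-8, 400)) = Mul(Add(Add(-2313, -1434), 729), 392) = Mul(Add(-3747, 729), 392) = Mul(-3018, 392) = -1183056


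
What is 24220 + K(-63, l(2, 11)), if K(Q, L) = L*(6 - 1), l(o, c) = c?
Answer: 24275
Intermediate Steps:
K(Q, L) = 5*L (K(Q, L) = L*5 = 5*L)
24220 + K(-63, l(2, 11)) = 24220 + 5*11 = 24220 + 55 = 24275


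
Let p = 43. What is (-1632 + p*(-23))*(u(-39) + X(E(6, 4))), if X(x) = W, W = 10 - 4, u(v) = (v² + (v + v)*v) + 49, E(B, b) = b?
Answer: -12103778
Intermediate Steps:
u(v) = 49 + 3*v² (u(v) = (v² + (2*v)*v) + 49 = (v² + 2*v²) + 49 = 3*v² + 49 = 49 + 3*v²)
W = 6
X(x) = 6
(-1632 + p*(-23))*(u(-39) + X(E(6, 4))) = (-1632 + 43*(-23))*((49 + 3*(-39)²) + 6) = (-1632 - 989)*((49 + 3*1521) + 6) = -2621*((49 + 4563) + 6) = -2621*(4612 + 6) = -2621*4618 = -12103778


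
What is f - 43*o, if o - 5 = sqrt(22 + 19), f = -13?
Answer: -228 - 43*sqrt(41) ≈ -503.33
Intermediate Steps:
o = 5 + sqrt(41) (o = 5 + sqrt(22 + 19) = 5 + sqrt(41) ≈ 11.403)
f - 43*o = -13 - 43*(5 + sqrt(41)) = -13 + (-215 - 43*sqrt(41)) = -228 - 43*sqrt(41)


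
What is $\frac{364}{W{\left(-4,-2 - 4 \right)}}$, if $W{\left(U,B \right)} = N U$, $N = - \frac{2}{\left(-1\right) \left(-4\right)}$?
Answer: $182$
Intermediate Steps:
$N = - \frac{1}{2}$ ($N = - \frac{2}{4} = \left(-2\right) \frac{1}{4} = - \frac{1}{2} \approx -0.5$)
$W{\left(U,B \right)} = - \frac{U}{2}$
$\frac{364}{W{\left(-4,-2 - 4 \right)}} = \frac{364}{\left(- \frac{1}{2}\right) \left(-4\right)} = \frac{364}{2} = 364 \cdot \frac{1}{2} = 182$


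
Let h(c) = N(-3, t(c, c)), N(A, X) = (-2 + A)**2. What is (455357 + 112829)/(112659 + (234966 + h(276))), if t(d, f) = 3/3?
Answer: 284093/173825 ≈ 1.6344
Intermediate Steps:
t(d, f) = 1 (t(d, f) = 3*(1/3) = 1)
h(c) = 25 (h(c) = (-2 - 3)**2 = (-5)**2 = 25)
(455357 + 112829)/(112659 + (234966 + h(276))) = (455357 + 112829)/(112659 + (234966 + 25)) = 568186/(112659 + 234991) = 568186/347650 = 568186*(1/347650) = 284093/173825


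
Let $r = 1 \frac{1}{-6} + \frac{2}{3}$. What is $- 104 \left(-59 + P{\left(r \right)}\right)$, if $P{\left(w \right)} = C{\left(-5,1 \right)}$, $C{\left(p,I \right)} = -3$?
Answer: $6448$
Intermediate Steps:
$r = \frac{1}{2}$ ($r = 1 \left(- \frac{1}{6}\right) + 2 \cdot \frac{1}{3} = - \frac{1}{6} + \frac{2}{3} = \frac{1}{2} \approx 0.5$)
$P{\left(w \right)} = -3$
$- 104 \left(-59 + P{\left(r \right)}\right) = - 104 \left(-59 - 3\right) = \left(-104\right) \left(-62\right) = 6448$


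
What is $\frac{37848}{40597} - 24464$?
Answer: $- \frac{993127160}{40597} \approx -24463.0$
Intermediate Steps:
$\frac{37848}{40597} - 24464 = - \frac{993127160}{40597}$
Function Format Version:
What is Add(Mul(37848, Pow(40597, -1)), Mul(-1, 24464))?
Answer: Rational(-993127160, 40597) ≈ -24463.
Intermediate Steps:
Add(Mul(37848, Pow(40597, -1)), Mul(-1, 24464)) = Add(Mul(37848, Rational(1, 40597)), -24464) = Add(Rational(37848, 40597), -24464) = Rational(-993127160, 40597)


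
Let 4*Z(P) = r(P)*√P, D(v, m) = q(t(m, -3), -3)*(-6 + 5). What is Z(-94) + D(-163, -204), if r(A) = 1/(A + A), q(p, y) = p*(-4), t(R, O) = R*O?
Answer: 2448 - I*√94/752 ≈ 2448.0 - 0.012893*I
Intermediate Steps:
t(R, O) = O*R
q(p, y) = -4*p
r(A) = 1/(2*A)
D(v, m) = -12*m (D(v, m) = (-(-12)*m)*(-6 + 5) = (12*m)*(-1) = -12*m)
Z(P) = 1/(8*√P) (Z(P) = ((1/(2*P))*√P)/4 = (1/(2*√P))/4 = 1/(8*√P))
Z(-94) + D(-163, -204) = 1/(8*√(-94)) - 12*(-204) = (-I*√94/94)/8 + 2448 = -I*√94/752 + 2448 = 2448 - I*√94/752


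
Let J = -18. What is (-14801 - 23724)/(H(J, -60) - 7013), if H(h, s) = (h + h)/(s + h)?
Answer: 500825/91163 ≈ 5.4937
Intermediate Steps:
H(h, s) = 2*h/(h + s) (H(h, s) = (2*h)/(h + s) = 2*h/(h + s))
(-14801 - 23724)/(H(J, -60) - 7013) = (-14801 - 23724)/(2*(-18)/(-18 - 60) - 7013) = -38525/(2*(-18)/(-78) - 7013) = -38525/(2*(-18)*(-1/78) - 7013) = -38525/(6/13 - 7013) = -38525/(-91163/13) = -38525*(-13/91163) = 500825/91163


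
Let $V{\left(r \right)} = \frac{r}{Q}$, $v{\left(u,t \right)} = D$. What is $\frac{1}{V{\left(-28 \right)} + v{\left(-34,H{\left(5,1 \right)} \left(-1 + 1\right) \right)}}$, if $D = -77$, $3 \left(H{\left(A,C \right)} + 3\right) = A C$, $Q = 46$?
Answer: $- \frac{23}{1785} \approx -0.012885$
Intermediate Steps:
$H{\left(A,C \right)} = -3 + \frac{A C}{3}$
$v{\left(u,t \right)} = -77$
$V{\left(r \right)} = \frac{r}{46}$
$\frac{1}{V{\left(-28 \right)} + v{\left(-34,H{\left(5,1 \right)} \left(-1 + 1\right) \right)}} = \frac{1}{\frac{1}{46} \left(-28\right) - 77} = \frac{1}{- \frac{14}{23} - 77} = \frac{1}{- \frac{1785}{23}} = - \frac{23}{1785}$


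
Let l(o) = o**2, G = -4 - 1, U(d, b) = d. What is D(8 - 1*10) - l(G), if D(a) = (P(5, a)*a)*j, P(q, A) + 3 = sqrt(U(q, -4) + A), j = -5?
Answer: -55 + 10*sqrt(3) ≈ -37.680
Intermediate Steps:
G = -5
P(q, A) = -3 + sqrt(A + q) (P(q, A) = -3 + sqrt(q + A) = -3 + sqrt(A + q))
D(a) = -5*a*(-3 + sqrt(5 + a)) (D(a) = ((-3 + sqrt(a + 5))*a)*(-5) = ((-3 + sqrt(5 + a))*a)*(-5) = (a*(-3 + sqrt(5 + a)))*(-5) = -5*a*(-3 + sqrt(5 + a)))
D(8 - 1*10) - l(G) = 5*(8 - 1*10)*(3 - sqrt(5 + (8 - 1*10))) - 1*(-5)**2 = 5*(8 - 10)*(3 - sqrt(5 + (8 - 10))) - 1*25 = 5*(-2)*(3 - sqrt(5 - 2)) - 25 = 5*(-2)*(3 - sqrt(3)) - 25 = (-30 + 10*sqrt(3)) - 25 = -55 + 10*sqrt(3)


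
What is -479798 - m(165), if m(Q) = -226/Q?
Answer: -79166444/165 ≈ -4.7980e+5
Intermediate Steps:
-479798 - m(165) = -479798 - (-226)/165 = -479798 - 1*(-226/165) = -479798 + 226/165 = -79166444/165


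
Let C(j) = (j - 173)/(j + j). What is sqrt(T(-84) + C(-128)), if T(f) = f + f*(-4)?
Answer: sqrt(64813)/16 ≈ 15.911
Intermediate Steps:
T(f) = -3*f (T(f) = f - 4*f = -3*f)
C(j) = (-173 + j)/(2*j) (C(j) = (-173 + j)/((2*j)) = (-173 + j)*(1/(2*j)) = (-173 + j)/(2*j))
sqrt(T(-84) + C(-128)) = sqrt(-3*(-84) + (1/2)*(-173 - 128)/(-128)) = sqrt(252 + (1/2)*(-1/128)*(-301)) = sqrt(252 + 301/256) = sqrt(64813/256) = sqrt(64813)/16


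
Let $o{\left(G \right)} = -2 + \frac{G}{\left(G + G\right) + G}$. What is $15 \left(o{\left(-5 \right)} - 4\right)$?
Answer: $-85$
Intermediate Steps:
$o{\left(G \right)} = - \frac{5}{3}$ ($o{\left(G \right)} = -2 + \frac{G}{2 G + G} = -2 + \frac{G}{3 G} = -2 + G \frac{1}{3 G} = -2 + \frac{1}{3} = - \frac{5}{3}$)
$15 \left(o{\left(-5 \right)} - 4\right) = 15 \left(- \frac{5}{3} - 4\right) = 15 \left(- \frac{17}{3}\right) = -85$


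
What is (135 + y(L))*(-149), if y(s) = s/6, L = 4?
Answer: -60643/3 ≈ -20214.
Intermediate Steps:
y(s) = s/6 (y(s) = s*(⅙) = s/6)
(135 + y(L))*(-149) = (135 + (⅙)*4)*(-149) = (135 + ⅔)*(-149) = (407/3)*(-149) = -60643/3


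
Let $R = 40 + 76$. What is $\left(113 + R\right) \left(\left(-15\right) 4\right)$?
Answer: $-13740$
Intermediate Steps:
$R = 116$
$\left(113 + R\right) \left(\left(-15\right) 4\right) = \left(113 + 116\right) \left(\left(-15\right) 4\right) = 229 \left(-60\right) = -13740$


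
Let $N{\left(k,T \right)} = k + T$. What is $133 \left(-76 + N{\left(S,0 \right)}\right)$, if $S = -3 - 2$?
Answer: $-10773$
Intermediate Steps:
$S = -5$
$N{\left(k,T \right)} = T + k$
$133 \left(-76 + N{\left(S,0 \right)}\right) = 133 \left(-76 + \left(0 - 5\right)\right) = 133 \left(-76 - 5\right) = 133 \left(-81\right) = -10773$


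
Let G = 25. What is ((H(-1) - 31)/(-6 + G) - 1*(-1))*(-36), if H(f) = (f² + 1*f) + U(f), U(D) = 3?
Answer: 324/19 ≈ 17.053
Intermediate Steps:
H(f) = 3 + f + f² (H(f) = (f² + 1*f) + 3 = (f² + f) + 3 = (f + f²) + 3 = 3 + f + f²)
((H(-1) - 31)/(-6 + G) - 1*(-1))*(-36) = (((3 - 1 + (-1)²) - 31)/(-6 + 25) - 1*(-1))*(-36) = (((3 - 1 + 1) - 31)/19 + 1)*(-36) = ((3 - 31)*(1/19) + 1)*(-36) = (-28*1/19 + 1)*(-36) = (-28/19 + 1)*(-36) = -9/19*(-36) = 324/19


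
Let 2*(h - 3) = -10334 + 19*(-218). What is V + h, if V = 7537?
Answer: 302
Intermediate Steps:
h = -7235 (h = 3 + (-10334 + 19*(-218))/2 = 3 + (-10334 - 4142)/2 = 3 + (1/2)*(-14476) = 3 - 7238 = -7235)
V + h = 7537 - 7235 = 302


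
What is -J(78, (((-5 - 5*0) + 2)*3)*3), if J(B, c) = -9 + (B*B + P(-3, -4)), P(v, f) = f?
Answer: -6071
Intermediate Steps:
J(B, c) = -13 + B² (J(B, c) = -9 + (B*B - 4) = -9 + (B² - 4) = -9 + (-4 + B²) = -13 + B²)
-J(78, (((-5 - 5*0) + 2)*3)*3) = -(-13 + 78²) = -(-13 + 6084) = -1*6071 = -6071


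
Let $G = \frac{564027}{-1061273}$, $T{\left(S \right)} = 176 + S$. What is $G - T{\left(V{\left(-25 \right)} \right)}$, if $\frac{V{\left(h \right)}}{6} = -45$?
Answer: $\frac{99195635}{1061273} \approx 93.469$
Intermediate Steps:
$V{\left(h \right)} = -270$ ($V{\left(h \right)} = 6 \left(-45\right) = -270$)
$G = - \frac{564027}{1061273}$ ($G = 564027 \left(- \frac{1}{1061273}\right) = - \frac{564027}{1061273} \approx -0.53146$)
$G - T{\left(V{\left(-25 \right)} \right)} = - \frac{564027}{1061273} - \left(176 - 270\right) = - \frac{564027}{1061273} - -94 = - \frac{564027}{1061273} + 94 = \frac{99195635}{1061273}$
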